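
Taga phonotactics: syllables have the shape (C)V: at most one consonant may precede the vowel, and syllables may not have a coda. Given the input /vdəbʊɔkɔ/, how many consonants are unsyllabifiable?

The consonants /v/ cannot be parsed into a legal (C)V syllable (no codas are permitted; onsets are limited to one consonant).

1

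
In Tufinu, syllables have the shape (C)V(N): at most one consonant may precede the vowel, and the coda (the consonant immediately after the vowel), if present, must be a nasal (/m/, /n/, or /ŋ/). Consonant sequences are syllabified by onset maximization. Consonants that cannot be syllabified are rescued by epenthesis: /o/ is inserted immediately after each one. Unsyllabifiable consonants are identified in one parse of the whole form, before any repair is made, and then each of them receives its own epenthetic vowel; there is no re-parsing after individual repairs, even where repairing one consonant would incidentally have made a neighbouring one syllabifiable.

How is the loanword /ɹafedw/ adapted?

Syllabifying with onset maximization leaves /d/, /w/ stranded (only a nasal (/m/, /n/, or /ŋ/) is licensed in coda position; onsets are limited to one consonant).
Epenthesis after each stranded consonant: /d/ → /do/, /w/ → /wo/.

ɹafedowo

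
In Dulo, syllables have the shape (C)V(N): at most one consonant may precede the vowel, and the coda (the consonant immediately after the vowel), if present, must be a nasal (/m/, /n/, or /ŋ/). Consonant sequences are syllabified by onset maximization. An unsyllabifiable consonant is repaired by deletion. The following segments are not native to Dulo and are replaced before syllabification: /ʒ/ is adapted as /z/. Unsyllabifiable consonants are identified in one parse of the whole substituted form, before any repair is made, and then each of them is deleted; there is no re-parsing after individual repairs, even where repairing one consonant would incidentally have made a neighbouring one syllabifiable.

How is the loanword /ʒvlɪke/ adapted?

lɪke

Substitution: /ʒ/ → /z/, giving /zvlɪke/.
The consonants /z/, /v/ cannot be parsed into a legal (C)V(N) syllable (only a nasal (/m/, /n/, or /ŋ/) is licensed in coda position; onsets are limited to one consonant).
Deleting the stranded consonants removes /z/, /v/.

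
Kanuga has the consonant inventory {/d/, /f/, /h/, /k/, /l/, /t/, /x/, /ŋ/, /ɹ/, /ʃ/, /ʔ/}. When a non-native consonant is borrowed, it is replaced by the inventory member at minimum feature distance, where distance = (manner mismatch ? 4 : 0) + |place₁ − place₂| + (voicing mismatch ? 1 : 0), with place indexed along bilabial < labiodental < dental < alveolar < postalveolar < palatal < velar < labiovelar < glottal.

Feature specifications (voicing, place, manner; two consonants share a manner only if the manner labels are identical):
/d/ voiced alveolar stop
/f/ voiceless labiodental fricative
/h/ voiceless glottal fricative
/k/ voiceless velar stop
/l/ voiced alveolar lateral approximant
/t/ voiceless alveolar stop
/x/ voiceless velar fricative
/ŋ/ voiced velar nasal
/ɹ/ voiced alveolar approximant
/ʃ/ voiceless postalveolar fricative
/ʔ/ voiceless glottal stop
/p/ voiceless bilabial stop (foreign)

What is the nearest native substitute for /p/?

t

/t/ is closest: same manner (stop), place distance 3 (bilabial→alveolar), same voicing; total 3. Next closest is /d/ at distance 4.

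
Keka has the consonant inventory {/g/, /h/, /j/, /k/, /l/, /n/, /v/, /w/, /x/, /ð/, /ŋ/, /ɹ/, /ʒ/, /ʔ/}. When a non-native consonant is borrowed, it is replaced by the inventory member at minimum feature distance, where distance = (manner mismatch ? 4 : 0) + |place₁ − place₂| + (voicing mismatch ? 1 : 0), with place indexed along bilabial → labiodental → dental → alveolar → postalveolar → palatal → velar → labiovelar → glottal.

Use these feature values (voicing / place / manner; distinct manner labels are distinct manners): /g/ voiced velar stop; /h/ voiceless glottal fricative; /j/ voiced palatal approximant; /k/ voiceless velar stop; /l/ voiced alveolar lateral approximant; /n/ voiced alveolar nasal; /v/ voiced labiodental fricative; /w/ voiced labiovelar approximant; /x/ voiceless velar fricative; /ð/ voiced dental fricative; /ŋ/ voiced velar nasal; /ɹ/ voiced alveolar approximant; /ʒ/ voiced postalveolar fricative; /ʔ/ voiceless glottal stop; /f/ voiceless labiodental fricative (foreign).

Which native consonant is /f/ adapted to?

/v/ is closest: same manner (fricative), place distance 0 (labiodental→labiodental), voicing differs (+1); total 1. Next closest is /ð/ at distance 2.

v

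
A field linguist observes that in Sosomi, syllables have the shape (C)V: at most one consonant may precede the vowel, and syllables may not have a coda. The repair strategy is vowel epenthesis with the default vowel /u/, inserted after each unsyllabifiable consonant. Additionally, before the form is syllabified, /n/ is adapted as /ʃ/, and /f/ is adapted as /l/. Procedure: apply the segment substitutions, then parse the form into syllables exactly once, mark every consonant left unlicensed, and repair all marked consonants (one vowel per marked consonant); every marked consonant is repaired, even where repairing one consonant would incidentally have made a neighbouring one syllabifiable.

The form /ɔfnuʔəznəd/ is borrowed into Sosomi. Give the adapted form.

Substitution: /f/ → /l/, /n/ → /ʃ/, giving /ɔlʃuʔəzʃəd/.
Syllabifying with onset maximization leaves /l/, /z/, /d/ stranded (no codas are permitted; onsets are limited to one consonant).
Each unlicensed consonant becomes the onset of a new syllable: /l/ → /lu/, /z/ → /zu/, /d/ → /du/.

ɔluʃuʔəzuʃədu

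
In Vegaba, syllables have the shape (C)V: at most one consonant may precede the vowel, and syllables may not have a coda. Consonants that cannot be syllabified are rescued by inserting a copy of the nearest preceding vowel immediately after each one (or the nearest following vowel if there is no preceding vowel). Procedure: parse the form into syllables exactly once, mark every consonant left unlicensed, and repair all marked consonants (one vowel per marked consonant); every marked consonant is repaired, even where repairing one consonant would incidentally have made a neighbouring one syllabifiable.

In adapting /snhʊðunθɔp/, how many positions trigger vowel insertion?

4

The unsyllabifiable consonants are /s/, /n/, /n/, /p/; each receives one epenthetic vowel.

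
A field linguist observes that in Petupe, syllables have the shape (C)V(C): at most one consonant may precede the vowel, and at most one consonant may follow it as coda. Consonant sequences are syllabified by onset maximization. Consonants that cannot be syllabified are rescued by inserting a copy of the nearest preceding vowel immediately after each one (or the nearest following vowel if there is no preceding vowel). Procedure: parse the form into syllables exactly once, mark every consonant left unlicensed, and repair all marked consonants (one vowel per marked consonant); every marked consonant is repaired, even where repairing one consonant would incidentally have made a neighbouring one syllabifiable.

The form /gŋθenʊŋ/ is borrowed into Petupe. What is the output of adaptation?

The consonants /g/, /ŋ/ cannot be parsed into a legal (C)V(C) syllable (at most one coda consonant is licensed; onsets are limited to one consonant).
Inserting the epenthetic vowel yields /g/ → /ge/, /ŋ/ → /ŋe/.

geŋeθenʊŋ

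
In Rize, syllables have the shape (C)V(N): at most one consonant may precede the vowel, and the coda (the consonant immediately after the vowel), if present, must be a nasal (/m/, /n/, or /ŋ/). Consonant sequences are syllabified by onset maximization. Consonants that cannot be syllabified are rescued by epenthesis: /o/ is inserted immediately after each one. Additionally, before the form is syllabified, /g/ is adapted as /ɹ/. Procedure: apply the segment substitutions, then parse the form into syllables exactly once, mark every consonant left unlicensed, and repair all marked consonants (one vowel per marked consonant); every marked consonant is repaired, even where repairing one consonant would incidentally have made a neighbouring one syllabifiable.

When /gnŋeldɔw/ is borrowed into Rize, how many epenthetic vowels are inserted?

After substitution the input is /ɹnŋeldɔw/.
The unsyllabifiable consonants are /ɹ/, /n/, /l/, /w/; each receives one epenthetic vowel.

4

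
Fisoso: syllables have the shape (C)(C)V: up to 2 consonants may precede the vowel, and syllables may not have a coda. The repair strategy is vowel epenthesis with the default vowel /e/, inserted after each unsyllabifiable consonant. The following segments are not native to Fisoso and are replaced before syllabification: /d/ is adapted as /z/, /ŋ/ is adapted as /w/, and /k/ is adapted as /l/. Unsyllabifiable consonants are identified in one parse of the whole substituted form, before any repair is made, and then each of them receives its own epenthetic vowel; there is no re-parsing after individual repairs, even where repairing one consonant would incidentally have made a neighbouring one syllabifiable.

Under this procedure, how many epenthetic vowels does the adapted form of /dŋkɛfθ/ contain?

After substitution the input is /zwlɛfθ/.
The unsyllabifiable consonants are /z/, /f/, /θ/; each receives one epenthetic vowel.

3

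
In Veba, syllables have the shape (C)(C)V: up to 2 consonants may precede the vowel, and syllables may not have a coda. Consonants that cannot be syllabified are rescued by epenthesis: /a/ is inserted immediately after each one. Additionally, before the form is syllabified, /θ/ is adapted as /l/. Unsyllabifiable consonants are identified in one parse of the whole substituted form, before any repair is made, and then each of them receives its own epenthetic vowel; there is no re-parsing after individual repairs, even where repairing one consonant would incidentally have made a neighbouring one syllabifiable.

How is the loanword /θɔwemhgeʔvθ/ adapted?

Substitution: /θ/ → /l/, giving /lɔwemhgeʔvl/.
The consonants /m/, /ʔ/, /v/, /l/ cannot be parsed into a legal (C)(C)V syllable (no codas are permitted; onsets may contain at most 2 consonants).
Each unlicensed consonant becomes the onset of a new syllable: /m/ → /ma/, /ʔ/ → /ʔa/, /v/ → /va/, /l/ → /la/.

lɔwemahgeʔavala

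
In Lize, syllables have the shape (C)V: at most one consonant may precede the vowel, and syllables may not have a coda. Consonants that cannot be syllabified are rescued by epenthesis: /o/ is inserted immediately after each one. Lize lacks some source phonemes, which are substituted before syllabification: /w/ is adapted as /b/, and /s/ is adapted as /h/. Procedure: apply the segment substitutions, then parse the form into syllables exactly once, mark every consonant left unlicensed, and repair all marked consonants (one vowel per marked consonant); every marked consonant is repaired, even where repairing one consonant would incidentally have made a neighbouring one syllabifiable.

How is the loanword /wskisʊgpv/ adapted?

bohokihʊgopovo

Substitution: /w/ → /b/, /s/ → /h/, giving /bhkihʊgpv/.
Under (C)V, the unsyllabifiable consonants are /b/, /h/, /g/, /p/, /v/ (no codas are permitted; onsets are limited to one consonant).
Epenthesis after each stranded consonant: /b/ → /bo/, /h/ → /ho/, /g/ → /go/, /p/ → /po/, /v/ → /vo/.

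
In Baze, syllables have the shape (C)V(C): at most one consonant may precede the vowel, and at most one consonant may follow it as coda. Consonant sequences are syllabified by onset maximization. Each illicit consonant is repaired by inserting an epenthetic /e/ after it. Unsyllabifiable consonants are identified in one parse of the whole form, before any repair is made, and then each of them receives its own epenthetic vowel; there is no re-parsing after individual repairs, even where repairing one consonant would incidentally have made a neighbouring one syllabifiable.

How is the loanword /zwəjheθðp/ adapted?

Syllabifying with onset maximization leaves /z/, /ð/, /p/ stranded (at most one coda consonant is licensed; onsets are limited to one consonant).
Epenthesis after each stranded consonant: /z/ → /ze/, /ð/ → /ðe/, /p/ → /pe/.

zewəjheθðepe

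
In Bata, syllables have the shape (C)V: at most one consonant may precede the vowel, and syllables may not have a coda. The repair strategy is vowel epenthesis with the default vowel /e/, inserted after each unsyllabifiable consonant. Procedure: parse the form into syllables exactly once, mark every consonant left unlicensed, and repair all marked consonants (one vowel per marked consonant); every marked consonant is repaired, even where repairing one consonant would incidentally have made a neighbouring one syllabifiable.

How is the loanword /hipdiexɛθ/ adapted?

hipediexɛθe

Under (C)V, the unsyllabifiable consonants are /p/, /θ/ (no codas are permitted; onsets are limited to one consonant).
Inserting the epenthetic vowel yields /p/ → /pe/, /θ/ → /θe/.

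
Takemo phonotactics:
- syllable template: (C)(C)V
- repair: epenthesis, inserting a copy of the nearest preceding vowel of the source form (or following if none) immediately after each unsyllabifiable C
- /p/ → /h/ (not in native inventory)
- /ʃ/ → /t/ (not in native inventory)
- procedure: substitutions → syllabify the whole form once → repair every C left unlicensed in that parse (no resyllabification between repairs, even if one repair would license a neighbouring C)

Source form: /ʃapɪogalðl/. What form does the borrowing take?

tahɪogalaðala

Substitution: /ʃ/ → /t/, /p/ → /h/, giving /tahɪogalðl/.
The consonants /l/, /ð/, /l/ cannot be parsed into a legal (C)(C)V syllable (no codas are permitted; onsets may contain at most 2 consonants).
Inserting the epenthetic vowel yields /l/ → /la/, /ð/ → /ða/, /l/ → /la/.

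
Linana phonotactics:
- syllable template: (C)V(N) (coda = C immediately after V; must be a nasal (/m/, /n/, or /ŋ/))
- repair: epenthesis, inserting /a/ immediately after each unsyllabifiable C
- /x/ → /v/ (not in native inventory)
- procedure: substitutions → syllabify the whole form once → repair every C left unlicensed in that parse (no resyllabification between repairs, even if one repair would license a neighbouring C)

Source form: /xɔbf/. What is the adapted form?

vɔbafa

Substitution: /x/ → /v/, giving /vɔbf/.
Syllabifying with onset maximization leaves /b/, /f/ stranded (only a nasal (/m/, /n/, or /ŋ/) is licensed in coda position; onsets are limited to one consonant).
Each unlicensed consonant becomes the onset of a new syllable: /b/ → /ba/, /f/ → /fa/.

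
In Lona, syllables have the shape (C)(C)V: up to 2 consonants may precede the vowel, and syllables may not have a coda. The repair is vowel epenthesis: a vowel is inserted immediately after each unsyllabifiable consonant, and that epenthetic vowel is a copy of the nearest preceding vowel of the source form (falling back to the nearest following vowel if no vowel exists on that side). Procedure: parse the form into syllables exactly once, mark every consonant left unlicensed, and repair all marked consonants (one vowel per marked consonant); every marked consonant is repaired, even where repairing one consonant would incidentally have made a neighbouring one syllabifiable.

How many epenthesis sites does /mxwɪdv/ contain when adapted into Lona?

3

The unsyllabifiable consonants are /m/, /d/, /v/; each receives one epenthetic vowel.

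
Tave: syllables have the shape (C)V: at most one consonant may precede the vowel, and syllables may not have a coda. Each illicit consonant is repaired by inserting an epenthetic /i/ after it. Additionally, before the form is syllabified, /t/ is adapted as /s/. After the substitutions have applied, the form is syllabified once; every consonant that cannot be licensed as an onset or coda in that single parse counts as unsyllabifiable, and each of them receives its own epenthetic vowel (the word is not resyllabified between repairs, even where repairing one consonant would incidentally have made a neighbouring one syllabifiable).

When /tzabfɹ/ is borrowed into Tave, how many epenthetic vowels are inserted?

4

After substitution the input is /szabfɹ/.
The unsyllabifiable consonants are /s/, /b/, /f/, /ɹ/; each receives one epenthetic vowel.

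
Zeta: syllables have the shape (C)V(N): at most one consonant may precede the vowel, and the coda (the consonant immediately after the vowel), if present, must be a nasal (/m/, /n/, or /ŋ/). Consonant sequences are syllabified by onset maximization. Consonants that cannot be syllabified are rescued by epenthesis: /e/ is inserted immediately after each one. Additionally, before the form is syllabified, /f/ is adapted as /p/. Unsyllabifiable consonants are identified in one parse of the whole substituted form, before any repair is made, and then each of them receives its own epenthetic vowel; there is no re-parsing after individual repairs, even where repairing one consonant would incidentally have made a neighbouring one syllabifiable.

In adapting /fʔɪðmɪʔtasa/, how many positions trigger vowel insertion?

3

After substitution the input is /pʔɪðmɪʔtasa/.
The unsyllabifiable consonants are /p/, /ð/, /ʔ/; each receives one epenthetic vowel.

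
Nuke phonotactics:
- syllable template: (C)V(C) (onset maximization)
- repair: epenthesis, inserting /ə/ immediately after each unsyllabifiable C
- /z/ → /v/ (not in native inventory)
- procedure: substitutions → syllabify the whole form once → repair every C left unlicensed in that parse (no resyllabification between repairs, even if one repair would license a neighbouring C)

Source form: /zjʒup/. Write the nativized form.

vəjəʒup

Substitution: /z/ → /v/, giving /vjʒup/.
Syllabifying with onset maximization leaves /v/, /j/ stranded (at most one coda consonant is licensed; onsets are limited to one consonant).
Inserting the epenthetic vowel yields /v/ → /və/, /j/ → /jə/.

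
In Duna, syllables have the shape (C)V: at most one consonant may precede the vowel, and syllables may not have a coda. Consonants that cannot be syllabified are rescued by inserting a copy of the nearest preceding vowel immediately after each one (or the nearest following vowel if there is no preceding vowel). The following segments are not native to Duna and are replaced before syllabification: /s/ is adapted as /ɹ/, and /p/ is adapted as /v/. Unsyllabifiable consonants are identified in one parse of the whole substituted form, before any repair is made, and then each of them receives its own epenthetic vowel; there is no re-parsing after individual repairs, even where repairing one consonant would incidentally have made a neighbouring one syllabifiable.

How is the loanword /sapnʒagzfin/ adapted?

ɹavanaʒagazafini

Substitution: /s/ → /ɹ/, /p/ → /v/, giving /ɹavnʒagzfin/.
Syllabifying with onset maximization leaves /v/, /n/, /g/, /z/, /n/ stranded (no codas are permitted; onsets are limited to one consonant).
Inserting the epenthetic vowel yields /v/ → /va/, /n/ → /na/, /g/ → /ga/, /z/ → /za/, /n/ → /ni/.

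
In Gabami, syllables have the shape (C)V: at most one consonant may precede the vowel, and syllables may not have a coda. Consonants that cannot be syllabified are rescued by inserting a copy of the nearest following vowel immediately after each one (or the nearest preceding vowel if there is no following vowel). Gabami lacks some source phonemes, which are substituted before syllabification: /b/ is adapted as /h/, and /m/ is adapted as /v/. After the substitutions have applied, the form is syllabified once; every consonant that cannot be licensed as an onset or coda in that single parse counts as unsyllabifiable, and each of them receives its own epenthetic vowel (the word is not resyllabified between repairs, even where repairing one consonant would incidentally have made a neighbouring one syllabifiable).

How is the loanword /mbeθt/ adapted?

veheθete

Substitution: /m/ → /v/, /b/ → /h/, giving /vheθt/.
Syllabifying with onset maximization leaves /v/, /θ/, /t/ stranded (no codas are permitted; onsets are limited to one consonant).
Each unlicensed consonant becomes the onset of a new syllable: /v/ → /ve/, /θ/ → /θe/, /t/ → /te/.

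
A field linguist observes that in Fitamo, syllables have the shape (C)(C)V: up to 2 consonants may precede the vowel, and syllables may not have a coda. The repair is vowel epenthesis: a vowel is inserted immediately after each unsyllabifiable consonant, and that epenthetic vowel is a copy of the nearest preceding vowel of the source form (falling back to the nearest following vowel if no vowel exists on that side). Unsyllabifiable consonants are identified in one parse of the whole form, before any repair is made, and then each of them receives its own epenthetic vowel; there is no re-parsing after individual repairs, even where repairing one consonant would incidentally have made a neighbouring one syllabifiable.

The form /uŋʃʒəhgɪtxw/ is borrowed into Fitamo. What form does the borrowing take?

uŋuʃʒəhgɪtɪxɪwɪ

Under (C)(C)V, the unsyllabifiable consonants are /ŋ/, /t/, /x/, /w/ (no codas are permitted; onsets may contain at most 2 consonants).
Each unlicensed consonant becomes the onset of a new syllable: /ŋ/ → /ŋu/, /t/ → /tɪ/, /x/ → /xɪ/, /w/ → /wɪ/.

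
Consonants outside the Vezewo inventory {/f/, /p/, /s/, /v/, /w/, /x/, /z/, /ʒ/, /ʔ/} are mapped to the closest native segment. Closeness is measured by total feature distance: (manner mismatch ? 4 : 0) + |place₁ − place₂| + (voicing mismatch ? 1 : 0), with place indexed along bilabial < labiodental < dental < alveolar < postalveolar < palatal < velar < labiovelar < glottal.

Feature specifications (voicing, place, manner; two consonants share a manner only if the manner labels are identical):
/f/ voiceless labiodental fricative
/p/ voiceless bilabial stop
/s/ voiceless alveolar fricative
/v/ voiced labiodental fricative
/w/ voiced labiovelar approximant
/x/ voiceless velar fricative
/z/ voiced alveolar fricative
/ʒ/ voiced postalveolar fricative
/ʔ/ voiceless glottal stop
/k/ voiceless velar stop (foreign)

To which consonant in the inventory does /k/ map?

/ʔ/ is closest: same manner (stop), place distance 2 (velar→glottal), same voicing; total 2. Next closest is /x/ at distance 4.

ʔ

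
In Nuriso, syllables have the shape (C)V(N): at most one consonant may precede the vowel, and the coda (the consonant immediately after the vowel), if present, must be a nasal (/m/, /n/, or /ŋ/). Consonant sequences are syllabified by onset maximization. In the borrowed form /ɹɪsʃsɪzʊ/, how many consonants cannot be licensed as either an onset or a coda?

Under (C)V(N), the unsyllabifiable consonants are /s/, /ʃ/ (only a nasal (/m/, /n/, or /ŋ/) is licensed in coda position; onsets are limited to one consonant).

2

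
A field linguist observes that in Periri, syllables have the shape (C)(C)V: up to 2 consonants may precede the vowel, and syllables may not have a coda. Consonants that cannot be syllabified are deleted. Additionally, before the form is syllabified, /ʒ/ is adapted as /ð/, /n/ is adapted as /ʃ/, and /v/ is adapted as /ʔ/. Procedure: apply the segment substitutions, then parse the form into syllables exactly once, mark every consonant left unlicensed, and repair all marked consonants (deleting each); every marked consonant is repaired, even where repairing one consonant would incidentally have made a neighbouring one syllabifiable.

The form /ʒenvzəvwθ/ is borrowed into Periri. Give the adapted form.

ðeʔzə

Substitution: /ʒ/ → /ð/, /n/ → /ʃ/, /v/ → /ʔ/, giving /ðeʃʔzəʔwθ/.
The consonants /ʃ/, /ʔ/, /w/, /θ/ cannot be parsed into a legal (C)(C)V syllable (no codas are permitted; onsets may contain at most 2 consonants).
Deletion applies to /ʃ/, /ʔ/, /w/, /θ/.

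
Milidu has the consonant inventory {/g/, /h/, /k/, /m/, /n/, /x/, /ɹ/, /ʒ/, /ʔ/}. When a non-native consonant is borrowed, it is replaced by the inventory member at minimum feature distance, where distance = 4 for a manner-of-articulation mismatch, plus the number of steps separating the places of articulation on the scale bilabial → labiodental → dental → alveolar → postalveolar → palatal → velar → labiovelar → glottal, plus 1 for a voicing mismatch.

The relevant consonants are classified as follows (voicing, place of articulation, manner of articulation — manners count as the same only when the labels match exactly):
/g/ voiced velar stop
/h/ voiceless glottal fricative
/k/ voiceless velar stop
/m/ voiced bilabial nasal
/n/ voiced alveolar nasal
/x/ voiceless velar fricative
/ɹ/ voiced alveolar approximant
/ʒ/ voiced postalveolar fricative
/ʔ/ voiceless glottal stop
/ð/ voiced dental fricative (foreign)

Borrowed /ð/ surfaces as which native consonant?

/ʒ/ is closest: same manner (fricative), place distance 2 (dental→postalveolar), same voicing; total 2. Next closest is /n/ at distance 5.

ʒ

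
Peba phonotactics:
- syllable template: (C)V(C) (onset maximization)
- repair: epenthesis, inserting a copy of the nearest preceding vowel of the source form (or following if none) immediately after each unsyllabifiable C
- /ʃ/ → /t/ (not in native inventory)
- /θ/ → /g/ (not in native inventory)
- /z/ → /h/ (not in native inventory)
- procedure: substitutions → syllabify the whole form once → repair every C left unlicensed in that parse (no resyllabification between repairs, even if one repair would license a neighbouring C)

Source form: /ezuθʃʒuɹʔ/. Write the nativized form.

Substitution: /z/ → /h/, /θ/ → /g/, /ʃ/ → /t/, giving /ehugtʒuɹʔ/.
Syllabifying with onset maximization leaves /t/, /ʔ/ stranded (at most one coda consonant is licensed; onsets are limited to one consonant).
Inserting the epenthetic vowel yields /t/ → /tu/, /ʔ/ → /ʔu/.

ehugtuʒuɹʔu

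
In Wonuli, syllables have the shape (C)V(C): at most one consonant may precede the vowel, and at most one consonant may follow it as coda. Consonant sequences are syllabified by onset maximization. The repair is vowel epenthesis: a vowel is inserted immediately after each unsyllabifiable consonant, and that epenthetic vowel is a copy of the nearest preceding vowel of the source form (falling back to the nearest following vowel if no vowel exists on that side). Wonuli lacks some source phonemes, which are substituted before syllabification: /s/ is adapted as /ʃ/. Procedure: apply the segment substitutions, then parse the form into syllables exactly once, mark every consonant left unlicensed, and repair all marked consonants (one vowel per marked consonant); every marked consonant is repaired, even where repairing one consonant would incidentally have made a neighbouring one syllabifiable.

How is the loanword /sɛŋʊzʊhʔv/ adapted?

Substitution: /s/ → /ʃ/, giving /ʃɛŋʊzʊhʔv/.
The consonants /ʔ/, /v/ cannot be parsed into a legal (C)V(C) syllable (at most one coda consonant is licensed; onsets are limited to one consonant).
Epenthesis after each stranded consonant: /ʔ/ → /ʔʊ/, /v/ → /vʊ/.

ʃɛŋʊzʊhʔʊvʊ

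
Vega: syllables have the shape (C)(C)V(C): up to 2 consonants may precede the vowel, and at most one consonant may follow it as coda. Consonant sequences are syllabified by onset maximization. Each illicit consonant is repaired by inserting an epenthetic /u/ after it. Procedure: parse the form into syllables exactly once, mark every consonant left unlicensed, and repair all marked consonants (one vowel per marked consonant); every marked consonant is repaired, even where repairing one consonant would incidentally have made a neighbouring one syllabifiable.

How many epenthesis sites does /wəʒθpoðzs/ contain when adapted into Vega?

2

The unsyllabifiable consonants are /z/, /s/; each receives one epenthetic vowel.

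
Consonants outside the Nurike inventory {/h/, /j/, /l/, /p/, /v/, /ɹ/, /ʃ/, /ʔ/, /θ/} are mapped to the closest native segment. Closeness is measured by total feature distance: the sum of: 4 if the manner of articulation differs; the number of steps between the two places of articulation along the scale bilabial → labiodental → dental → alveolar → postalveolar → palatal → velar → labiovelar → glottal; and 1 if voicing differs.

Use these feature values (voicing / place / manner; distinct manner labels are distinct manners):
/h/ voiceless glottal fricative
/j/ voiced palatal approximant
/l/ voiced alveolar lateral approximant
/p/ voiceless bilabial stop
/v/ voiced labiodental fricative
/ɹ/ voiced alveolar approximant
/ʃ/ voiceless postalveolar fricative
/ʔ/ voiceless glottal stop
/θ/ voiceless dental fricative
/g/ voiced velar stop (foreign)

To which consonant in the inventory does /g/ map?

ʔ

/ʔ/ is closest: same manner (stop), place distance 2 (velar→glottal), voicing differs (+1); total 3. Next closest is /j/ at distance 5.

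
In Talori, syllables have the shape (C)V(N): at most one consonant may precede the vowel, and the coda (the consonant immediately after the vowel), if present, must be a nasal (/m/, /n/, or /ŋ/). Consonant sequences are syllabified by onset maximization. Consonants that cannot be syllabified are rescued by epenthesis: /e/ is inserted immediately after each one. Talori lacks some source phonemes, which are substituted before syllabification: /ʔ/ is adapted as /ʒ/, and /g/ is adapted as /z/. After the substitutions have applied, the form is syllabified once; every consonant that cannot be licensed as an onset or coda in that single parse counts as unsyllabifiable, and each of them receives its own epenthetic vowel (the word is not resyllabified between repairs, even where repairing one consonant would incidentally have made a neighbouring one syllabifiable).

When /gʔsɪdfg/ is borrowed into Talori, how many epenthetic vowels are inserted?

5

After substitution the input is /zʒsɪdfz/.
The unsyllabifiable consonants are /z/, /ʒ/, /d/, /f/, /z/; each receives one epenthetic vowel.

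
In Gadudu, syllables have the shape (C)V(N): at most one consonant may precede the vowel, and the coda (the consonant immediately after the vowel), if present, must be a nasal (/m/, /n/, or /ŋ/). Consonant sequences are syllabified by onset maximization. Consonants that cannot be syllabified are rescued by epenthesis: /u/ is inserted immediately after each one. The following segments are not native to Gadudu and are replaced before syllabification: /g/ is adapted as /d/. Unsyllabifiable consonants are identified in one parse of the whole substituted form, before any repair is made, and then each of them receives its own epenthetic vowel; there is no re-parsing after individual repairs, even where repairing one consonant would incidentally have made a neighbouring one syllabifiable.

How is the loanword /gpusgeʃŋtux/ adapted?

dupusudeʃuŋutuxu

Substitution: /g/ → /d/, giving /dpusdeʃŋtux/.
Under (C)V(N), the unsyllabifiable consonants are /d/, /s/, /ʃ/, /ŋ/, /x/ (only a nasal (/m/, /n/, or /ŋ/) is licensed in coda position; onsets are limited to one consonant).
Epenthesis after each stranded consonant: /d/ → /du/, /s/ → /su/, /ʃ/ → /ʃu/, /ŋ/ → /ŋu/, /x/ → /xu/.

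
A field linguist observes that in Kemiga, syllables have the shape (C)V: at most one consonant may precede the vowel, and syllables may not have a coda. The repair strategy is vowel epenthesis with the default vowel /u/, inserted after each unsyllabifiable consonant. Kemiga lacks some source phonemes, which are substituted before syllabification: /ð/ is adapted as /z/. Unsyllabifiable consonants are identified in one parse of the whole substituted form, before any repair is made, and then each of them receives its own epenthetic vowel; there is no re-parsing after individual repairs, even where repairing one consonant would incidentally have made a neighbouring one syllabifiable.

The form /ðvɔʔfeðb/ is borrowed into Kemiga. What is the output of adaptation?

Substitution: /ð/ → /z/, giving /zvɔʔfezb/.
Under (C)V, the unsyllabifiable consonants are /z/, /ʔ/, /z/, /b/ (no codas are permitted; onsets are limited to one consonant).
Inserting the epenthetic vowel yields /z/ → /zu/, /ʔ/ → /ʔu/, /z/ → /zu/, /b/ → /bu/.

zuvɔʔufezubu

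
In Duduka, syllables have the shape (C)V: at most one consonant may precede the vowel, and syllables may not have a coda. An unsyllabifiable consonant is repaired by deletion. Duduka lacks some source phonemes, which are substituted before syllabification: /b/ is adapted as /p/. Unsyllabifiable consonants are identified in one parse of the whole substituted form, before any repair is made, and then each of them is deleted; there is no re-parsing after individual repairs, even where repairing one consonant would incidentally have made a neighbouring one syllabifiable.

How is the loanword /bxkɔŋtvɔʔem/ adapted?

Substitution: /b/ → /p/, giving /pxkɔŋtvɔʔem/.
The consonants /p/, /x/, /ŋ/, /t/, /m/ cannot be parsed into a legal (C)V syllable (no codas are permitted; onsets are limited to one consonant).
Deletion applies to /p/, /x/, /ŋ/, /t/, /m/.

kɔvɔʔe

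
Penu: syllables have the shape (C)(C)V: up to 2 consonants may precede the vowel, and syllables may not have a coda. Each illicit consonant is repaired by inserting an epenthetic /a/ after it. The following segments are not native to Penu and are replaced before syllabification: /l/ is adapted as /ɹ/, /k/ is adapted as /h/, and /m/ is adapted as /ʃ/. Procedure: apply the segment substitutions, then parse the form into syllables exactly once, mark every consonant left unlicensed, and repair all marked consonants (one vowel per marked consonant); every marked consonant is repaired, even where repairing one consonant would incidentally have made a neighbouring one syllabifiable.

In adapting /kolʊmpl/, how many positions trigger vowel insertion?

3

After substitution the input is /hoɹʊʃpɹ/.
The unsyllabifiable consonants are /ʃ/, /p/, /ɹ/; each receives one epenthetic vowel.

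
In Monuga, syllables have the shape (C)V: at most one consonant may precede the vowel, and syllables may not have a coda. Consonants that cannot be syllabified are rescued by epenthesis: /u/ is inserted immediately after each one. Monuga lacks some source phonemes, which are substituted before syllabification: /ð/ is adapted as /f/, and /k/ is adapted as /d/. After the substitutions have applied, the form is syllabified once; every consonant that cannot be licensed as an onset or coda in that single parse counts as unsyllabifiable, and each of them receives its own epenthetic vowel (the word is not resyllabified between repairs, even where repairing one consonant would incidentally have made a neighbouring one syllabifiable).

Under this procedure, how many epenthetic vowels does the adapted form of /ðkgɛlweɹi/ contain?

3

After substitution the input is /fdgɛlweɹi/.
The unsyllabifiable consonants are /f/, /d/, /l/; each receives one epenthetic vowel.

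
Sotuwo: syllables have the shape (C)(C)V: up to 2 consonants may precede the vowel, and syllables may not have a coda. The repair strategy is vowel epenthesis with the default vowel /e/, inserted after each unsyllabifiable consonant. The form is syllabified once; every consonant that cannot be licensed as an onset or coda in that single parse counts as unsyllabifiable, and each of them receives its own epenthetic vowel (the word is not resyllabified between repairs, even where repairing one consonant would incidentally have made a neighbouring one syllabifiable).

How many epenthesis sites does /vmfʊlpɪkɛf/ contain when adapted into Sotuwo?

The unsyllabifiable consonants are /v/, /f/; each receives one epenthetic vowel.

2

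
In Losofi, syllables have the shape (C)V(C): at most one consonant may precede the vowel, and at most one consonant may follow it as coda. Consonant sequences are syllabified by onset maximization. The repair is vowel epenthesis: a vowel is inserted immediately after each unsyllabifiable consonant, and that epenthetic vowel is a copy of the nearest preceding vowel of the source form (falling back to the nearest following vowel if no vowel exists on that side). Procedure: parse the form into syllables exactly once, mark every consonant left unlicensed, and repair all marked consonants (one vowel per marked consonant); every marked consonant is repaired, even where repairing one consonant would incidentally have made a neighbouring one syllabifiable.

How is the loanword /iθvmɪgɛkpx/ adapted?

iθvimɪgɛkpɛxɛ

Under (C)V(C), the unsyllabifiable consonants are /v/, /p/, /x/ (at most one coda consonant is licensed; onsets are limited to one consonant).
Inserting the epenthetic vowel yields /v/ → /vi/, /p/ → /pɛ/, /x/ → /xɛ/.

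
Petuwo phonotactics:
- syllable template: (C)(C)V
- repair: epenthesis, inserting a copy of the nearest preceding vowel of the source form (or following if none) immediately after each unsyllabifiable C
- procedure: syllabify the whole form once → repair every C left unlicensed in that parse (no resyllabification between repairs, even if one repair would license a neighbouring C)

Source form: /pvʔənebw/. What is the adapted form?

pəvʔənebewe

Syllabifying with onset maximization leaves /p/, /b/, /w/ stranded (no codas are permitted; onsets may contain at most 2 consonants).
Epenthesis after each stranded consonant: /p/ → /pə/, /b/ → /be/, /w/ → /we/.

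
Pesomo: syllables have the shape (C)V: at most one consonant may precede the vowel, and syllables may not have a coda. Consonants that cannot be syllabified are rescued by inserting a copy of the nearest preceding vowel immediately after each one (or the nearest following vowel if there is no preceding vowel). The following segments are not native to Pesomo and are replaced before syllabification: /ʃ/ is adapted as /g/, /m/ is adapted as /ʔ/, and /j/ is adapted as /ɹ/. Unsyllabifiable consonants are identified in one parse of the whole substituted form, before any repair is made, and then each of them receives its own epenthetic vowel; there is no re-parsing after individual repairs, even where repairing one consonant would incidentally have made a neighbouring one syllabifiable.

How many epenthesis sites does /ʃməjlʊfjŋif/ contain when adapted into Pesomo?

After substitution the input is /gʔəɹlʊfɹŋif/.
The unsyllabifiable consonants are /g/, /ɹ/, /f/, /ɹ/, /f/; each receives one epenthetic vowel.

5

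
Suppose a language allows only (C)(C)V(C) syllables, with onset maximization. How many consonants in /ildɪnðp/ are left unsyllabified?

Syllabifying with onset maximization leaves /ð/, /p/ stranded (at most one coda consonant is licensed; onsets may contain at most 2 consonants).

2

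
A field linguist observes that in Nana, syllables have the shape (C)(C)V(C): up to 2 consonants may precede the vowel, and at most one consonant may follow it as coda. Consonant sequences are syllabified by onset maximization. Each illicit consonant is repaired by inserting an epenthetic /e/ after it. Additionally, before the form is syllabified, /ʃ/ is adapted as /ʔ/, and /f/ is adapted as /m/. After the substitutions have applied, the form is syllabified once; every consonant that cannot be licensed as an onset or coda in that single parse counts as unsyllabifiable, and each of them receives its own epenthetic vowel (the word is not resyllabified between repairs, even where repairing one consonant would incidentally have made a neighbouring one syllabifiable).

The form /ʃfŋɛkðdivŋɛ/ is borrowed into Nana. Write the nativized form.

Substitution: /ʃ/ → /ʔ/, /f/ → /m/, giving /ʔmŋɛkðdivŋɛ/.
The consonants /ʔ/ cannot be parsed into a legal (C)(C)V(C) syllable (at most one coda consonant is licensed; onsets may contain at most 2 consonants).
Each unlicensed consonant becomes the onset of a new syllable: /ʔ/ → /ʔe/.

ʔemŋɛkðdivŋɛ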